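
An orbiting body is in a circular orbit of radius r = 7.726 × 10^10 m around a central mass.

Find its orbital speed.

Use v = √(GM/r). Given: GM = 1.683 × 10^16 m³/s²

For a circular orbit, gravity supplies the centripetal force, so v = √(GM / r).
v = √(1.683e+16 / 7.726e+10) m/s ≈ 466.7 m/s = 466.7 m/s.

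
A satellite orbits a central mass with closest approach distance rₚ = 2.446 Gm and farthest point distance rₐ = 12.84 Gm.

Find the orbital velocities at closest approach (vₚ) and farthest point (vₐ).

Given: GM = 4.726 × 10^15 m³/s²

Convert to SI: rₚ = 2.446 Gm = 2.446e+09 m; rₐ = 12.84 Gm = 1.284e+10 m.
Use the vis-viva equation v² = GM(2/r − 1/a) with a = (rₚ + rₐ)/2 = (2.446e+09 + 1.284e+10)/2 = 7.643e+09 m.
vₚ = √(GM · (2/rₚ − 1/a)) = √(4.726e+15 · (2/2.446e+09 − 1/7.643e+09)) m/s ≈ 1802 m/s = 1.802 km/s.
vₐ = √(GM · (2/rₐ − 1/a)) = √(4.726e+15 · (2/1.284e+10 − 1/7.643e+09)) m/s ≈ 343.2 m/s = 343.2 m/s.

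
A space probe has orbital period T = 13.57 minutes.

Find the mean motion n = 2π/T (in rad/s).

Convert to SI: T = 13.57 minutes = 814.2 s.
n = 2π / T.
n = 2π / 814.2 s ≈ 0.007717 rad/s.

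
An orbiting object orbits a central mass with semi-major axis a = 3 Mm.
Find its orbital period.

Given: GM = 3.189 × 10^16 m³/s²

Convert to SI: a = 3 Mm = 3e+06 m.
Kepler's third law: T = 2π √(a³ / GM).
Substituting a = 3e+06 m and GM = 3.189e+16 m³/s²:
T = 2π √((3e+06)³ / 3.189e+16) s
T ≈ 182.8 s = 3.047 minutes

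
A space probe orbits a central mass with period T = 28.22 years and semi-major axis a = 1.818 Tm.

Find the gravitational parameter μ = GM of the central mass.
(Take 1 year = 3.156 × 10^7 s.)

Convert to SI: T = 28.22 years = 8.90623e+08 s; a = 1.818 Tm = 1.818e+12 m.
GM = 4π² · a³ / T².
GM = 4π² · (1.818e+12)³ / (8.90623e+08)² m³/s² ≈ 2.991e+20 m³/s² = 2.991 × 10^20 m³/s².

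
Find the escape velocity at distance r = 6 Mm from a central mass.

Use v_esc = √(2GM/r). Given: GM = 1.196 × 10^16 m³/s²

Convert to SI: r = 6 Mm = 6e+06 m.
Escape velocity comes from setting total energy to zero: ½v² − GM/r = 0 ⇒ v_esc = √(2GM / r).
v_esc = √(2 · 1.196e+16 / 6e+06) m/s ≈ 6.314e+04 m/s = 63.14 km/s.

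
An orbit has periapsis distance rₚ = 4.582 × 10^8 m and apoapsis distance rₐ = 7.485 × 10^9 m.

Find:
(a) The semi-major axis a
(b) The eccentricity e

(a) a = (rₚ + rₐ) / 2 = (4.582e+08 + 7.485e+09) / 2 ≈ 3.972e+09 m = 3.972 × 10^9 m.
(b) e = (rₐ − rₚ) / (rₐ + rₚ) = (7.485e+09 − 4.582e+08) / (7.485e+09 + 4.582e+08) ≈ 0.8846.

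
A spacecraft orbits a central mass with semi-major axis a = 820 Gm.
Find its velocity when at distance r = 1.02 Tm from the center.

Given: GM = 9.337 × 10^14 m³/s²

Convert to SI: a = 820 Gm = 8.2e+11 m; r = 1.02 Tm = 1.02e+12 m.
Vis-viva: v = √(GM · (2/r − 1/a)).
2/r − 1/a = 2/1.02e+12 − 1/8.2e+11 = 7.41272e-13 m⁻¹.
v = √(9.337e+14 · 7.41272e-13) m/s ≈ 26.31 m/s = 26.31 m/s.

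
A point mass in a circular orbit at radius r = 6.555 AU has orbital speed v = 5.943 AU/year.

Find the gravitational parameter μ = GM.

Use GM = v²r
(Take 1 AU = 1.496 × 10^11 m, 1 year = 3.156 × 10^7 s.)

Convert to SI: r = 6.555 AU = 9.80628e+11 m; v = 5.943 AU/year = 28170.9 m/s.
For a circular orbit v² = GM/r, so GM = v² · r.
GM = (28170.9)² · 9.80628e+11 m³/s² ≈ 7.782e+20 m³/s² = 7.782 × 10^20 m³/s².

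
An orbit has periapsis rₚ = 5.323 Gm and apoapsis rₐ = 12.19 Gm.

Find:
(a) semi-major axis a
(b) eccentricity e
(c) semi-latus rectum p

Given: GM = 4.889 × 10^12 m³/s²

Convert to SI: rₚ = 5.323 Gm = 5.323e+09 m; rₐ = 12.19 Gm = 1.219e+10 m.
(a) a = (rₚ + rₐ)/2 = (5.323e+09 + 1.219e+10)/2 ≈ 8.756e+09 m
(b) e = (rₐ − rₚ)/(rₐ + rₚ) = (1.219e+10 − 5.323e+09)/(1.219e+10 + 5.323e+09) ≈ 0.3921
(c) From a = (rₚ + rₐ)/2 = 8.7565e+09 m and e = (rₐ − rₚ)/(rₐ + rₚ) = 0.392109, p = a(1 − e²) = 8.7565e+09 · (1 − (0.392109)²) ≈ 7.41e+09 m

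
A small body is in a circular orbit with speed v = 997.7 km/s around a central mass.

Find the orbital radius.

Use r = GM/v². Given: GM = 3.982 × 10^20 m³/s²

Convert to SI: v = 997.7 km/s = 997700 m/s.
For a circular orbit, v² = GM / r, so r = GM / v².
r = 3.982e+20 / (997700)² m ≈ 4e+08 m = 400 Mm.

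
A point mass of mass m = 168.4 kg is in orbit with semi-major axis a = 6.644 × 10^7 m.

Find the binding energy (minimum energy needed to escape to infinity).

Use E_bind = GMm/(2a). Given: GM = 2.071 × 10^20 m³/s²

Total orbital energy is E = −GMm/(2a); binding energy is E_bind = −E = GMm/(2a).
E_bind = 2.071e+20 · 168.4 / (2 · 6.644e+07) J ≈ 2.625e+14 J = 262.5 TJ.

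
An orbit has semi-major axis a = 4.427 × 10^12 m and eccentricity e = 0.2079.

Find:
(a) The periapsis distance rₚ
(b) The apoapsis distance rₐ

(a) rₚ = a(1 − e) = 4.427e+12 · (1 − 0.2079) = 4.427e+12 · 0.7921 ≈ 3.507e+12 m = 3.507 × 10^12 m.
(b) rₐ = a(1 + e) = 4.427e+12 · (1 + 0.2079) = 4.427e+12 · 1.2079 ≈ 5.347e+12 m = 5.347 × 10^12 m.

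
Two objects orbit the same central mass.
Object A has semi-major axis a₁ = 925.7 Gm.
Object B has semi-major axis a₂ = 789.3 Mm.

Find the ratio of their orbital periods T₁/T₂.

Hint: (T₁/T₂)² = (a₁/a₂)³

Convert to SI: a₁ = 925.7 Gm = 9.257e+11 m; a₂ = 789.3 Mm = 7.893e+08 m.
From Kepler's third law, (T₁/T₂)² = (a₁/a₂)³, so T₁/T₂ = (a₁/a₂)^(3/2).
a₁/a₂ = 9.257e+11 / 7.893e+08 = 1172.81.
T₁/T₂ = (1172.81)^(3/2) ≈ 4.016e+04.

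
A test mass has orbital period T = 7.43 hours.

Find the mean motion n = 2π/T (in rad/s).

Convert to SI: T = 7.43 hours = 26748 s.
n = 2π / T.
n = 2π / 26748 s ≈ 0.0002349 rad/s.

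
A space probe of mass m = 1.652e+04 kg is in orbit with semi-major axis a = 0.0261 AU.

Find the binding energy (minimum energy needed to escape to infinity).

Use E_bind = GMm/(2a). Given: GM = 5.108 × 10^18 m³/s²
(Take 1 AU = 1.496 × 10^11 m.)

Convert to SI: a = 0.0261 AU = 3.90456e+09 m.
Total orbital energy is E = −GMm/(2a); binding energy is E_bind = −E = GMm/(2a).
E_bind = 5.108e+18 · 1.652e+04 / (2 · 3.90456e+09) J ≈ 1.081e+13 J = 10.81 TJ.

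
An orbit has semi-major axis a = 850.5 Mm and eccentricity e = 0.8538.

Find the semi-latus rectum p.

Convert to SI: a = 850.5 Mm = 8.505e+08 m.
p = a (1 − e²).
p = 8.505e+08 · (1 − (0.8538)²) = 8.505e+08 · 0.271026 ≈ 2.305e+08 m = 230.5 Mm.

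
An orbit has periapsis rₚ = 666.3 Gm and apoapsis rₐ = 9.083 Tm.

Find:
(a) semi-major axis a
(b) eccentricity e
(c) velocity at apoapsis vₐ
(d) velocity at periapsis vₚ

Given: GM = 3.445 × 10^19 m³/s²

Convert to SI: rₚ = 666.3 Gm = 6.663e+11 m; rₐ = 9.083 Tm = 9.083e+12 m.
(a) a = (rₚ + rₐ)/2 = (6.663e+11 + 9.083e+12)/2 ≈ 4.875e+12 m
(b) e = (rₐ − rₚ)/(rₐ + rₚ) = (9.083e+12 − 6.663e+11)/(9.083e+12 + 6.663e+11) ≈ 0.8633
(c) With a = (rₚ + rₐ)/2 = 4.87465e+12 m, vₐ = √(GM (2/rₐ − 1/a)) = √(3.445e+19 · (2/9.083e+12 − 1/4.87465e+12)) m/s ≈ 720 m/s
(d) With a = (rₚ + rₐ)/2 = 4.87465e+12 m, vₚ = √(GM (2/rₚ − 1/a)) = √(3.445e+19 · (2/6.663e+11 − 1/4.87465e+12)) m/s ≈ 9815 m/s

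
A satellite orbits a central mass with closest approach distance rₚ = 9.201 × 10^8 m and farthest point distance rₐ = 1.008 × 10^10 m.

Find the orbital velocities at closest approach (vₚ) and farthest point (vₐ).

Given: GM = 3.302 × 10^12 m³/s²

Use the vis-viva equation v² = GM(2/r − 1/a) with a = (rₚ + rₐ)/2 = (9.201e+08 + 1.008e+10)/2 = 5.50005e+09 m.
vₚ = √(GM · (2/rₚ − 1/a)) = √(3.302e+12 · (2/9.201e+08 − 1/5.50005e+09)) m/s ≈ 81.1 m/s = 81.1 m/s.
vₐ = √(GM · (2/rₐ − 1/a)) = √(3.302e+12 · (2/1.008e+10 − 1/5.50005e+09)) m/s ≈ 7.403 m/s = 7.403 m/s.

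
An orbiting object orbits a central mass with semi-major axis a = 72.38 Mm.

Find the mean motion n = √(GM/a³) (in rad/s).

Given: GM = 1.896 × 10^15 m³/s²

Convert to SI: a = 72.38 Mm = 7.238e+07 m.
n = √(GM / a³).
n = √(1.896e+15 / (7.238e+07)³) rad/s ≈ 7.071e-05 rad/s.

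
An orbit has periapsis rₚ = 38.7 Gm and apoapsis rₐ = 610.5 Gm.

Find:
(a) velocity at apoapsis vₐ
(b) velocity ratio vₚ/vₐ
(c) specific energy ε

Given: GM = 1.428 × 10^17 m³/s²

Convert to SI: rₚ = 38.7 Gm = 3.87e+10 m; rₐ = 610.5 Gm = 6.105e+11 m.
(a) With a = (rₚ + rₐ)/2 = 3.246e+11 m, vₐ = √(GM (2/rₐ − 1/a)) = √(1.428e+17 · (2/6.105e+11 − 1/3.246e+11)) m/s ≈ 167 m/s
(b) Conservation of angular momentum (rₚvₚ = rₐvₐ) gives vₚ/vₐ = rₐ/rₚ = 6.105e+11/3.87e+10 ≈ 15.78
(c) With a = (rₚ + rₐ)/2 = 3.246e+11 m, ε = −GM/(2a) = −1.428e+17/(2 · 3.246e+11) J/kg ≈ -2.2e+05 J/kg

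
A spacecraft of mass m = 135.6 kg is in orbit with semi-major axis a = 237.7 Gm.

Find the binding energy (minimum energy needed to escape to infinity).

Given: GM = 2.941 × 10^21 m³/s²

Convert to SI: a = 237.7 Gm = 2.377e+11 m.
Total orbital energy is E = −GMm/(2a); binding energy is E_bind = −E = GMm/(2a).
E_bind = 2.941e+21 · 135.6 / (2 · 2.377e+11) J ≈ 8.389e+11 J = 838.9 GJ.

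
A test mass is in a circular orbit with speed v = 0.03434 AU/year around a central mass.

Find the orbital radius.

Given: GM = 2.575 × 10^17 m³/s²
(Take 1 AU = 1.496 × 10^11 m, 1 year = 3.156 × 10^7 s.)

Convert to SI: v = 0.03434 AU/year = 162.778 m/s.
For a circular orbit, v² = GM / r, so r = GM / v².
r = 2.575e+17 / (162.778)² m ≈ 9.718e+12 m = 64.96 AU.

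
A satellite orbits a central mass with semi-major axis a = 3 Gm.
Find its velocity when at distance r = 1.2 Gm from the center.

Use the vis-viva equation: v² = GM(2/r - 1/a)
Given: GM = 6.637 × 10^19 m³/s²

Convert to SI: a = 3 Gm = 3e+09 m; r = 1.2 Gm = 1.2e+09 m.
Vis-viva: v = √(GM · (2/r − 1/a)).
2/r − 1/a = 2/1.2e+09 − 1/3e+09 = 1.33333e-09 m⁻¹.
v = √(6.637e+19 · 1.33333e-09) m/s ≈ 2.975e+05 m/s = 297.5 km/s.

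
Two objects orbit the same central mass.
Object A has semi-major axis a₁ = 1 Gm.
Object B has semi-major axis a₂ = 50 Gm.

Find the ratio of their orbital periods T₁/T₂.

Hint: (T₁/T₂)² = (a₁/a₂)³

Convert to SI: a₁ = 1 Gm = 1e+09 m; a₂ = 50 Gm = 5e+10 m.
From Kepler's third law, (T₁/T₂)² = (a₁/a₂)³, so T₁/T₂ = (a₁/a₂)^(3/2).
a₁/a₂ = 1e+09 / 5e+10 = 0.02.
T₁/T₂ = (0.02)^(3/2) ≈ 0.002828.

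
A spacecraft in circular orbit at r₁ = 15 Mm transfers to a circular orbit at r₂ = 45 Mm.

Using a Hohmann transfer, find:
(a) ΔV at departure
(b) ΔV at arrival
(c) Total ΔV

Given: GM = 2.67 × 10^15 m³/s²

Convert to SI: r₁ = 15 Mm = 1.5e+07 m; r₂ = 45 Mm = 4.5e+07 m.
Transfer semi-major axis: a_t = (r₁ + r₂)/2 = (1.5e+07 + 4.5e+07)/2 = 3e+07 m.
Circular speeds: v₁ = √(GM/r₁) = 13341.7 m/s, v₂ = √(GM/r₂) = 7702.81 m/s.
Transfer speeds (vis-viva v² = GM(2/r − 1/a_t)): v₁ᵗ = 16340.1 m/s, v₂ᵗ = 5446.71 m/s.
(a) ΔV₁ = |v₁ᵗ − v₁| ≈ 2998 m/s = 2.998 km/s.
(b) ΔV₂ = |v₂ − v₂ᵗ| ≈ 2256 m/s = 2.256 km/s.
(c) ΔV_total = ΔV₁ + ΔV₂ ≈ 5255 m/s = 5.255 km/s.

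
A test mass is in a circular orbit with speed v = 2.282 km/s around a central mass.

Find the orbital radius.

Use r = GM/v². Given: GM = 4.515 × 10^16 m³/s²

Convert to SI: v = 2.282 km/s = 2282 m/s.
For a circular orbit, v² = GM / r, so r = GM / v².
r = 4.515e+16 / (2282)² m ≈ 8.67e+09 m = 8.67 × 10^9 m.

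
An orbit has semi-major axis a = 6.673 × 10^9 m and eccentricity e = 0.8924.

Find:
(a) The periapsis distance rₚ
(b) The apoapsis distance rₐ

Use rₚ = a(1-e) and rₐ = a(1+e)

(a) rₚ = a(1 − e) = 6.673e+09 · (1 − 0.8924) = 6.673e+09 · 0.1076 ≈ 7.18e+08 m = 7.18 × 10^8 m.
(b) rₐ = a(1 + e) = 6.673e+09 · (1 + 0.8924) = 6.673e+09 · 1.8924 ≈ 1.263e+10 m = 1.263 × 10^10 m.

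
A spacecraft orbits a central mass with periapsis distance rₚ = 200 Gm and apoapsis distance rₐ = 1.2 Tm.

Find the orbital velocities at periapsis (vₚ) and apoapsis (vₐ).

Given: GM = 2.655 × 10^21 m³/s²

Convert to SI: rₚ = 200 Gm = 2e+11 m; rₐ = 1.2 Tm = 1.2e+12 m.
Use the vis-viva equation v² = GM(2/r − 1/a) with a = (rₚ + rₐ)/2 = (2e+11 + 1.2e+12)/2 = 7e+11 m.
vₚ = √(GM · (2/rₚ − 1/a)) = √(2.655e+21 · (2/2e+11 − 1/7e+11)) m/s ≈ 1.509e+05 m/s = 150.9 km/s.
vₐ = √(GM · (2/rₐ − 1/a)) = √(2.655e+21 · (2/1.2e+12 − 1/7e+11)) m/s ≈ 2.514e+04 m/s = 25.14 km/s.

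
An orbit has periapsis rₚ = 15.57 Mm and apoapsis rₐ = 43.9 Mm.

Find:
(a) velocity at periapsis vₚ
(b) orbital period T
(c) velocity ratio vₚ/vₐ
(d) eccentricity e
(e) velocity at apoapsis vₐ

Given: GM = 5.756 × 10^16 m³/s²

Convert to SI: rₚ = 15.57 Mm = 1.557e+07 m; rₐ = 43.9 Mm = 4.39e+07 m.
(a) With a = (rₚ + rₐ)/2 = 2.9735e+07 m, vₚ = √(GM (2/rₚ − 1/a)) = √(5.756e+16 · (2/1.557e+07 − 1/2.9735e+07)) m/s ≈ 7.388e+04 m/s
(b) With a = (rₚ + rₐ)/2 = 2.9735e+07 m, T = 2π √(a³/GM) = 2π √((2.9735e+07)³/5.756e+16) s ≈ 4246 s
(c) Conservation of angular momentum (rₚvₚ = rₐvₐ) gives vₚ/vₐ = rₐ/rₚ = 4.39e+07/1.557e+07 ≈ 2.82
(d) e = (rₐ − rₚ)/(rₐ + rₚ) = (4.39e+07 − 1.557e+07)/(4.39e+07 + 1.557e+07) ≈ 0.4764
(e) With a = (rₚ + rₐ)/2 = 2.9735e+07 m, vₐ = √(GM (2/rₐ − 1/a)) = √(5.756e+16 · (2/4.39e+07 − 1/2.9735e+07)) m/s ≈ 2.62e+04 m/s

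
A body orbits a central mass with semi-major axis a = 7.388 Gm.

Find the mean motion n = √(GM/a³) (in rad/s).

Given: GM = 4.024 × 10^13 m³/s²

Convert to SI: a = 7.388 Gm = 7.388e+09 m.
n = √(GM / a³).
n = √(4.024e+13 / (7.388e+09)³) rad/s ≈ 9.989e-09 rad/s.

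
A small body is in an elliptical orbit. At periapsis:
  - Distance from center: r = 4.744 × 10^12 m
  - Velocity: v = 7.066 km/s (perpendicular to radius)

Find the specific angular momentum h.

Convert to SI: v = 7.066 km/s = 7066 m/s.
With v perpendicular to r, h = r · v.
h = 4.744e+12 · 7066 m²/s ≈ 3.352e+16 m²/s.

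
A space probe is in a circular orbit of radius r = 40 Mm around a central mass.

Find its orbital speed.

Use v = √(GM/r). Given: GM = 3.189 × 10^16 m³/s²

Convert to SI: r = 40 Mm = 4e+07 m.
For a circular orbit, gravity supplies the centripetal force, so v = √(GM / r).
v = √(3.189e+16 / 4e+07) m/s ≈ 2.824e+04 m/s = 28.24 km/s.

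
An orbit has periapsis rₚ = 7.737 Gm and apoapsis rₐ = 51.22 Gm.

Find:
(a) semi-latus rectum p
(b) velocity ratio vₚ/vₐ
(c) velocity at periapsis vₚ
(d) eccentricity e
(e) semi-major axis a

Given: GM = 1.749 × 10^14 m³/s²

Convert to SI: rₚ = 7.737 Gm = 7.737e+09 m; rₐ = 51.22 Gm = 5.122e+10 m.
(a) From a = (rₚ + rₐ)/2 = 2.94785e+10 m and e = (rₐ − rₚ)/(rₐ + rₚ) = 0.737538, p = a(1 − e²) = 2.94785e+10 · (1 − (0.737538)²) ≈ 1.344e+10 m
(b) Conservation of angular momentum (rₚvₚ = rₐvₐ) gives vₚ/vₐ = rₐ/rₚ = 5.122e+10/7.737e+09 ≈ 6.62
(c) With a = (rₚ + rₐ)/2 = 2.94785e+10 m, vₚ = √(GM (2/rₚ − 1/a)) = √(1.749e+14 · (2/7.737e+09 − 1/2.94785e+10)) m/s ≈ 198.2 m/s
(d) e = (rₐ − rₚ)/(rₐ + rₚ) = (5.122e+10 − 7.737e+09)/(5.122e+10 + 7.737e+09) ≈ 0.7375
(e) a = (rₚ + rₐ)/2 = (7.737e+09 + 5.122e+10)/2 ≈ 2.948e+10 m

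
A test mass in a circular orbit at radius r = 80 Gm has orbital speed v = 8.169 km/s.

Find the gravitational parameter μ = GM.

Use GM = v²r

Convert to SI: r = 80 Gm = 8e+10 m; v = 8.169 km/s = 8169 m/s.
For a circular orbit v² = GM/r, so GM = v² · r.
GM = (8169)² · 8e+10 m³/s² ≈ 5.339e+18 m³/s² = 5.339 × 10^18 m³/s².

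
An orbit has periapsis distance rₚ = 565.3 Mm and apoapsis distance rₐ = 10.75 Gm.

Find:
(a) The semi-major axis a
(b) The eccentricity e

Convert to SI: rₚ = 565.3 Mm = 5.653e+08 m; rₐ = 10.75 Gm = 1.075e+10 m.
(a) a = (rₚ + rₐ) / 2 = (5.653e+08 + 1.075e+10) / 2 ≈ 5.658e+09 m = 5.658 Gm.
(b) e = (rₐ − rₚ) / (rₐ + rₚ) = (1.075e+10 − 5.653e+08) / (1.075e+10 + 5.653e+08) ≈ 0.9001.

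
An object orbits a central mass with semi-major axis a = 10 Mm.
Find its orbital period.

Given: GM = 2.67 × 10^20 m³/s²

Convert to SI: a = 10 Mm = 1e+07 m.
Kepler's third law: T = 2π √(a³ / GM).
Substituting a = 1e+07 m and GM = 2.67e+20 m³/s²:
T = 2π √((1e+07)³ / 2.67e+20) s
T ≈ 12.16 s = 12.16 seconds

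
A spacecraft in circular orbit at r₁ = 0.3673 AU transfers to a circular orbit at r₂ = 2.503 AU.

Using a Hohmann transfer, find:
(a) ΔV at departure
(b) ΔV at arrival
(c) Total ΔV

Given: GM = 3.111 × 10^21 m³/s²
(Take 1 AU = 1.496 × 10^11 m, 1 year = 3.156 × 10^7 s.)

Convert to SI: r₁ = 0.3673 AU = 5.49481e+10 m; r₂ = 2.503 AU = 3.74449e+11 m.
Transfer semi-major axis: a_t = (r₁ + r₂)/2 = (5.49481e+10 + 3.74449e+11)/2 = 2.14698e+11 m.
Circular speeds: v₁ = √(GM/r₁) = 237943 m/s, v₂ = √(GM/r₂) = 91149.4 m/s.
Transfer speeds (vis-viva v² = GM(2/r − 1/a_t)): v₁ᵗ = 314236 m/s, v₂ᵗ = 46112.2 m/s.
(a) ΔV₁ = |v₁ᵗ − v₁| ≈ 7.629e+04 m/s = 16.09 AU/year.
(b) ΔV₂ = |v₂ − v₂ᵗ| ≈ 4.504e+04 m/s = 9.501 AU/year.
(c) ΔV_total = ΔV₁ + ΔV₂ ≈ 1.213e+05 m/s = 25.6 AU/year.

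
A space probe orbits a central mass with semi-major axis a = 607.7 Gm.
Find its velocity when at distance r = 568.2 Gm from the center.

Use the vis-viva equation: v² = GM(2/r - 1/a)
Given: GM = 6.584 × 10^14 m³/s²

Convert to SI: a = 607.7 Gm = 6.077e+11 m; r = 568.2 Gm = 5.682e+11 m.
Vis-viva: v = √(GM · (2/r − 1/a)).
2/r − 1/a = 2/5.682e+11 − 1/6.077e+11 = 1.87434e-12 m⁻¹.
v = √(6.584e+14 · 1.87434e-12) m/s ≈ 35.13 m/s = 35.13 m/s.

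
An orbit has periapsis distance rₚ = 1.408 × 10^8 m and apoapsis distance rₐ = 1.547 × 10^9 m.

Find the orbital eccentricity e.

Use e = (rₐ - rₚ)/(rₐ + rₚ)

e = (rₐ − rₚ) / (rₐ + rₚ).
e = (1.547e+09 − 1.408e+08) / (1.547e+09 + 1.408e+08) = 1.4062e+09 / 1.6878e+09 ≈ 0.8332.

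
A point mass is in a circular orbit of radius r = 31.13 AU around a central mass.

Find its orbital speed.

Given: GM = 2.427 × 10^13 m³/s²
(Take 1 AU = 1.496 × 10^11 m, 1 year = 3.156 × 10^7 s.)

Convert to SI: r = 31.13 AU = 4.65705e+12 m.
For a circular orbit, gravity supplies the centripetal force, so v = √(GM / r).
v = √(2.427e+13 / 4.65705e+12) m/s ≈ 2.283 m/s = 0.0004816 AU/year.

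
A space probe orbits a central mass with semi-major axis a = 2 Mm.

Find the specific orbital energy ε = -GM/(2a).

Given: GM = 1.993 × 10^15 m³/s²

Convert to SI: a = 2 Mm = 2e+06 m.
ε = −GM / (2a).
ε = −1.993e+15 / (2 · 2e+06) J/kg ≈ -4.982e+08 J/kg = -498.2 MJ/kg.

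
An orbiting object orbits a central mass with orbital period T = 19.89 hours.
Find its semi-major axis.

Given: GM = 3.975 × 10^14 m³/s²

Convert to SI: T = 19.89 hours = 71604 s.
Invert Kepler's third law: a = (GM · T² / (4π²))^(1/3).
Substituting T = 71604 s and GM = 3.975e+14 m³/s²:
a = (3.975e+14 · (71604)² / (4π²))^(1/3) m
a ≈ 3.723e+07 m = 37.23 Mm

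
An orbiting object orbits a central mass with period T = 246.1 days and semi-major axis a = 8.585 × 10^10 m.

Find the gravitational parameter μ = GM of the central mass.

Convert to SI: T = 246.1 days = 2.1263e+07 s.
GM = 4π² · a³ / T².
GM = 4π² · (8.585e+10)³ / (2.1263e+07)² m³/s² ≈ 5.525e+19 m³/s² = 5.525 × 10^19 m³/s².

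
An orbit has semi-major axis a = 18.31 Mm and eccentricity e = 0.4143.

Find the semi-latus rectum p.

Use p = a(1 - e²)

Convert to SI: a = 18.31 Mm = 1.831e+07 m.
p = a (1 − e²).
p = 1.831e+07 · (1 − (0.4143)²) = 1.831e+07 · 0.828356 ≈ 1.517e+07 m = 15.17 Mm.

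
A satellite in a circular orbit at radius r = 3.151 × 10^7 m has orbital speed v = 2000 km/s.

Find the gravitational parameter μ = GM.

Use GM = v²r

Convert to SI: v = 2000 km/s = 2e+06 m/s.
For a circular orbit v² = GM/r, so GM = v² · r.
GM = (2e+06)² · 3.151e+07 m³/s² ≈ 1.26e+20 m³/s² = 1.26 × 10^20 m³/s².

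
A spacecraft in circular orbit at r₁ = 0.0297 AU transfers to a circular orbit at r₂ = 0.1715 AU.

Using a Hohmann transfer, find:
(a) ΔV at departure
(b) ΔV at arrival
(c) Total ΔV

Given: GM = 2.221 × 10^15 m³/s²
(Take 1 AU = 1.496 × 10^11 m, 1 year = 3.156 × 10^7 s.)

Convert to SI: r₁ = 0.0297 AU = 4.44312e+09 m; r₂ = 0.1715 AU = 2.56564e+10 m.
Transfer semi-major axis: a_t = (r₁ + r₂)/2 = (4.44312e+09 + 2.56564e+10)/2 = 1.50498e+10 m.
Circular speeds: v₁ = √(GM/r₁) = 707.018 m/s, v₂ = √(GM/r₂) = 294.223 m/s.
Transfer speeds (vis-viva v² = GM(2/r − 1/a_t)): v₁ᵗ = 923.131 m/s, v₂ᵗ = 159.866 m/s.
(a) ΔV₁ = |v₁ᵗ − v₁| ≈ 216.1 m/s = 0.04559 AU/year.
(b) ΔV₂ = |v₂ − v₂ᵗ| ≈ 134.4 m/s = 0.02834 AU/year.
(c) ΔV_total = ΔV₁ + ΔV₂ ≈ 350.5 m/s = 0.07394 AU/year.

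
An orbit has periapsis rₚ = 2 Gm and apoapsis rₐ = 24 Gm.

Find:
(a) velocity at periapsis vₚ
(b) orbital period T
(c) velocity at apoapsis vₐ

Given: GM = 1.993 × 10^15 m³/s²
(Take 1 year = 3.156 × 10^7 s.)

Convert to SI: rₚ = 2 Gm = 2e+09 m; rₐ = 24 Gm = 2.4e+10 m.
(a) With a = (rₚ + rₐ)/2 = 1.3e+10 m, vₚ = √(GM (2/rₚ − 1/a)) = √(1.993e+15 · (2/2e+09 − 1/1.3e+10)) m/s ≈ 1356 m/s
(b) With a = (rₚ + rₐ)/2 = 1.3e+10 m, T = 2π √(a³/GM) = 2π √((1.3e+10)³/1.993e+15) s ≈ 2.086e+08 s
(c) With a = (rₚ + rₐ)/2 = 1.3e+10 m, vₐ = √(GM (2/rₐ − 1/a)) = √(1.993e+15 · (2/2.4e+10 − 1/1.3e+10)) m/s ≈ 113 m/s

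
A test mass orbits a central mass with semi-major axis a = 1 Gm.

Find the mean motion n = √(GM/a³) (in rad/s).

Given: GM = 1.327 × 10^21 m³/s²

Convert to SI: a = 1 Gm = 1e+09 m.
n = √(GM / a³).
n = √(1.327e+21 / (1e+09)³) rad/s ≈ 0.001152 rad/s.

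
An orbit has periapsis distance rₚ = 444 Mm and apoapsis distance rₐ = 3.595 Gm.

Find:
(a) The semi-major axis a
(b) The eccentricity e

Convert to SI: rₚ = 444 Mm = 4.44e+08 m; rₐ = 3.595 Gm = 3.595e+09 m.
(a) a = (rₚ + rₐ) / 2 = (4.44e+08 + 3.595e+09) / 2 ≈ 2.02e+09 m = 2.019 Gm.
(b) e = (rₐ − rₚ) / (rₐ + rₚ) = (3.595e+09 − 4.44e+08) / (3.595e+09 + 4.44e+08) ≈ 0.7801.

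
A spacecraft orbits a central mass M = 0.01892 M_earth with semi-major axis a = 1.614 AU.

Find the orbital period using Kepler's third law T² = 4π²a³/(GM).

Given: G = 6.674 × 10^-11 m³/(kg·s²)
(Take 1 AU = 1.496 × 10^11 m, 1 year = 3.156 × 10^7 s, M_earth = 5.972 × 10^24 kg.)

Convert to SI: a = 1.614 AU = 2.41454e+11 m; M = 0.01892 M_earth = 1.1299e+23 kg.
GM = G · M = 6.674e-11 · 1.1299e+23 = 7.54097e+12 m³/s².
Kepler's third law: T = 2π √(a³ / GM).
Substituting a = 2.41454e+11 m and GM = 7.54097e+12 m³/s²:
T = 2π √((2.41454e+11)³ / 7.54097e+12) s
T ≈ 2.715e+11 s = 8602 years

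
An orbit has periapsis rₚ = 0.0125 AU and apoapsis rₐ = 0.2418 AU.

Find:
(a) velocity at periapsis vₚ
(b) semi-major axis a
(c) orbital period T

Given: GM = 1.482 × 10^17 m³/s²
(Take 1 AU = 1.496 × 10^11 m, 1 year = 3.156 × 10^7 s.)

Convert to SI: rₚ = 0.0125 AU = 1.87e+09 m; rₐ = 0.2418 AU = 3.61733e+10 m.
(a) With a = (rₚ + rₐ)/2 = 1.90216e+10 m, vₚ = √(GM (2/rₚ − 1/a)) = √(1.482e+17 · (2/1.87e+09 − 1/1.90216e+10)) m/s ≈ 1.228e+04 m/s
(b) a = (rₚ + rₐ)/2 = (1.87e+09 + 3.61733e+10)/2 ≈ 1.902e+10 m
(c) With a = (rₚ + rₐ)/2 = 1.90216e+10 m, T = 2π √(a³/GM) = 2π √((1.90216e+10)³/1.482e+17) s ≈ 4.282e+07 s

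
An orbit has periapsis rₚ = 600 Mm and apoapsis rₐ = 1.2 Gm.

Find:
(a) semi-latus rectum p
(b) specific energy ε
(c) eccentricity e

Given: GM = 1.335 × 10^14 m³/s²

Convert to SI: rₚ = 600 Mm = 6e+08 m; rₐ = 1.2 Gm = 1.2e+09 m.
(a) From a = (rₚ + rₐ)/2 = 9e+08 m and e = (rₐ − rₚ)/(rₐ + rₚ) = 0.333333, p = a(1 − e²) = 9e+08 · (1 − (0.333333)²) ≈ 8e+08 m
(b) With a = (rₚ + rₐ)/2 = 9e+08 m, ε = −GM/(2a) = −1.335e+14/(2 · 9e+08) J/kg ≈ -7.417e+04 J/kg
(c) e = (rₐ − rₚ)/(rₐ + rₚ) = (1.2e+09 − 6e+08)/(1.2e+09 + 6e+08) ≈ 0.3333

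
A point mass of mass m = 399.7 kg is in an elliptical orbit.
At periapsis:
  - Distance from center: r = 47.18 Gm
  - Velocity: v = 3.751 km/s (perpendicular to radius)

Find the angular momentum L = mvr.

Convert to SI: r = 47.18 Gm = 4.718e+10 m; v = 3.751 km/s = 3751 m/s.
Since v is perpendicular to r, L = m · v · r.
L = 399.7 · 3751 · 4.718e+10 kg·m²/s ≈ 7.074e+16 kg·m²/s.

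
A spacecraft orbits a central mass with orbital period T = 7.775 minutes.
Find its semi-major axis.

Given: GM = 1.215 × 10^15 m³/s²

Convert to SI: T = 7.775 minutes = 466.5 s.
Invert Kepler's third law: a = (GM · T² / (4π²))^(1/3).
Substituting T = 466.5 s and GM = 1.215e+15 m³/s²:
a = (1.215e+15 · (466.5)² / (4π²))^(1/3) m
a ≈ 1.885e+06 m = 1.885 × 10^6 m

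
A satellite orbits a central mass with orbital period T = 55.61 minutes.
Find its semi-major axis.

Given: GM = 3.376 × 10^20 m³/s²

Convert to SI: T = 55.61 minutes = 3336.6 s.
Invert Kepler's third law: a = (GM · T² / (4π²))^(1/3).
Substituting T = 3336.6 s and GM = 3.376e+20 m³/s²:
a = (3.376e+20 · (3336.6)² / (4π²))^(1/3) m
a ≈ 4.566e+08 m = 456.6 Mm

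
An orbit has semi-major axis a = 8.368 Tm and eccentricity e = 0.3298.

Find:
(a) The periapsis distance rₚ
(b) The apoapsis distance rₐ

Convert to SI: a = 8.368 Tm = 8.368e+12 m.
(a) rₚ = a(1 − e) = 8.368e+12 · (1 − 0.3298) = 8.368e+12 · 0.6702 ≈ 5.608e+12 m = 5.608 Tm.
(b) rₐ = a(1 + e) = 8.368e+12 · (1 + 0.3298) = 8.368e+12 · 1.3298 ≈ 1.113e+13 m = 11.13 Tm.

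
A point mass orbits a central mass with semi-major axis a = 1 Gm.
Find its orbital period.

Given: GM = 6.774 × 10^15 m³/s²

Convert to SI: a = 1 Gm = 1e+09 m.
Kepler's third law: T = 2π √(a³ / GM).
Substituting a = 1e+09 m and GM = 6.774e+15 m³/s²:
T = 2π √((1e+09)³ / 6.774e+15) s
T ≈ 2.414e+06 s = 27.94 days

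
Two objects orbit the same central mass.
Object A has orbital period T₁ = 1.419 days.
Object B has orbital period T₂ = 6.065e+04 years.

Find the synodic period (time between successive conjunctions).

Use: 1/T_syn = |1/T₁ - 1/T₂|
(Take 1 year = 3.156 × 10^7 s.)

Convert to SI: T₁ = 1.419 days = 122602 s; T₂ = 6.065e+04 years = 1.91411e+12 s.
T_syn = |T₁ · T₂ / (T₁ − T₂)|.
T_syn = |122602 · 1.91411e+12 / (122602 − 1.91411e+12)| s ≈ 1.226e+05 s = 1.419 days.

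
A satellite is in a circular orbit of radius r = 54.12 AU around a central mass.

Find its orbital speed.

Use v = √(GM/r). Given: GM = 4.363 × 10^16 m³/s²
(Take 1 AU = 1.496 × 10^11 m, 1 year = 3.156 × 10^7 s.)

Convert to SI: r = 54.12 AU = 8.09635e+12 m.
For a circular orbit, gravity supplies the centripetal force, so v = √(GM / r).
v = √(4.363e+16 / 8.09635e+12) m/s ≈ 73.41 m/s = 0.01549 AU/year.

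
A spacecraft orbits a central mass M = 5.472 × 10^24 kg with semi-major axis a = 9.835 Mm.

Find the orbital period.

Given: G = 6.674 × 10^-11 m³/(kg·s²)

Convert to SI: a = 9.835 Mm = 9.835e+06 m.
GM = G · M = 6.674e-11 · 5.472e+24 = 3.65201e+14 m³/s².
Kepler's third law: T = 2π √(a³ / GM).
Substituting a = 9.835e+06 m and GM = 3.65201e+14 m³/s²:
T = 2π √((9.835e+06)³ / 3.65201e+14) s
T ≈ 1.014e+04 s = 2.817 hours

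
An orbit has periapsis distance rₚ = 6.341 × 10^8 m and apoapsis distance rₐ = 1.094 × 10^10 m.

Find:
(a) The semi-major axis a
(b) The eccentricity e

(a) a = (rₚ + rₐ) / 2 = (6.341e+08 + 1.094e+10) / 2 ≈ 5.787e+09 m = 5.787 × 10^9 m.
(b) e = (rₐ − rₚ) / (rₐ + rₚ) = (1.094e+10 − 6.341e+08) / (1.094e+10 + 6.341e+08) ≈ 0.8904.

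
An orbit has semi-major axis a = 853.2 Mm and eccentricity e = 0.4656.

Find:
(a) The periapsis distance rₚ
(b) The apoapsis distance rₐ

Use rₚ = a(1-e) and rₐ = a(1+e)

Convert to SI: a = 853.2 Mm = 8.532e+08 m.
(a) rₚ = a(1 − e) = 8.532e+08 · (1 − 0.4656) = 8.532e+08 · 0.5344 ≈ 4.56e+08 m = 456 Mm.
(b) rₐ = a(1 + e) = 8.532e+08 · (1 + 0.4656) = 8.532e+08 · 1.4656 ≈ 1.25e+09 m = 1.25 Gm.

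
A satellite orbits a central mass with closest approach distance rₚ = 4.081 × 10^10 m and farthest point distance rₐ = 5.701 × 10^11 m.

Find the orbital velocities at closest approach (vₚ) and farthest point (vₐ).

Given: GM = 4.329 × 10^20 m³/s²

Use the vis-viva equation v² = GM(2/r − 1/a) with a = (rₚ + rₐ)/2 = (4.081e+10 + 5.701e+11)/2 = 3.05455e+11 m.
vₚ = √(GM · (2/rₚ − 1/a)) = √(4.329e+20 · (2/4.081e+10 − 1/3.05455e+11)) m/s ≈ 1.407e+05 m/s = 140.7 km/s.
vₐ = √(GM · (2/rₐ − 1/a)) = √(4.329e+20 · (2/5.701e+11 − 1/3.05455e+11)) m/s ≈ 1.007e+04 m/s = 10.07 km/s.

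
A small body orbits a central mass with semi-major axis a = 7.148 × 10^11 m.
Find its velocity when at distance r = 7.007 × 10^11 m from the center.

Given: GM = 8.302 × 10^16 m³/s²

Vis-viva: v = √(GM · (2/r − 1/a)).
2/r − 1/a = 2/7.007e+11 − 1/7.148e+11 = 1.4553e-12 m⁻¹.
v = √(8.302e+16 · 1.4553e-12) m/s ≈ 347.6 m/s = 347.6 m/s.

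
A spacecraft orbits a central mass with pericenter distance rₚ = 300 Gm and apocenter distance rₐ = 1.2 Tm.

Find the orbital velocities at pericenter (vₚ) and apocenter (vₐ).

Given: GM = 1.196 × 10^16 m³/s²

Convert to SI: rₚ = 300 Gm = 3e+11 m; rₐ = 1.2 Tm = 1.2e+12 m.
Use the vis-viva equation v² = GM(2/r − 1/a) with a = (rₚ + rₐ)/2 = (3e+11 + 1.2e+12)/2 = 7.5e+11 m.
vₚ = √(GM · (2/rₚ − 1/a)) = √(1.196e+16 · (2/3e+11 − 1/7.5e+11)) m/s ≈ 252.6 m/s = 252.6 m/s.
vₐ = √(GM · (2/rₐ − 1/a)) = √(1.196e+16 · (2/1.2e+12 − 1/7.5e+11)) m/s ≈ 63.14 m/s = 63.14 m/s.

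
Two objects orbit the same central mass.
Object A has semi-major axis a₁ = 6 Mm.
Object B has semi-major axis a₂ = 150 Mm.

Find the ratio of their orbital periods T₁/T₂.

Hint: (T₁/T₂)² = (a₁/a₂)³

Convert to SI: a₁ = 6 Mm = 6e+06 m; a₂ = 150 Mm = 1.5e+08 m.
From Kepler's third law, (T₁/T₂)² = (a₁/a₂)³, so T₁/T₂ = (a₁/a₂)^(3/2).
a₁/a₂ = 6e+06 / 1.5e+08 = 0.04.
T₁/T₂ = (0.04)^(3/2) ≈ 0.008.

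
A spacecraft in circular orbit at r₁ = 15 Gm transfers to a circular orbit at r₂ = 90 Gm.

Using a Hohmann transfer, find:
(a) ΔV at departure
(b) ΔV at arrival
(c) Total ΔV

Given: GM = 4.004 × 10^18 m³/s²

Convert to SI: r₁ = 15 Gm = 1.5e+10 m; r₂ = 90 Gm = 9e+10 m.
Transfer semi-major axis: a_t = (r₁ + r₂)/2 = (1.5e+10 + 9e+10)/2 = 5.25e+10 m.
Circular speeds: v₁ = √(GM/r₁) = 16338.1 m/s, v₂ = √(GM/r₂) = 6670 m/s.
Transfer speeds (vis-viva v² = GM(2/r − 1/a_t)): v₁ᵗ = 21391.6 m/s, v₂ᵗ = 3565.26 m/s.
(a) ΔV₁ = |v₁ᵗ − v₁| ≈ 5053 m/s = 5.053 km/s.
(b) ΔV₂ = |v₂ − v₂ᵗ| ≈ 3105 m/s = 3.105 km/s.
(c) ΔV_total = ΔV₁ + ΔV₂ ≈ 8158 m/s = 8.158 km/s.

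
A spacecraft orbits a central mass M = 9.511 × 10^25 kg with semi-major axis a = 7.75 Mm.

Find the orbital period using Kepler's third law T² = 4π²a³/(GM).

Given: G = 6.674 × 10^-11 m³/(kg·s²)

Convert to SI: a = 7.75 Mm = 7.75e+06 m.
GM = G · M = 6.674e-11 · 9.511e+25 = 6.34764e+15 m³/s².
Kepler's third law: T = 2π √(a³ / GM).
Substituting a = 7.75e+06 m and GM = 6.34764e+15 m³/s²:
T = 2π √((7.75e+06)³ / 6.34764e+15) s
T ≈ 1701 s = 28.36 minutes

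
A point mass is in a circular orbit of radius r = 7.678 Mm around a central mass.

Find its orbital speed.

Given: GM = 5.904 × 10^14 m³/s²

Convert to SI: r = 7.678 Mm = 7.678e+06 m.
For a circular orbit, gravity supplies the centripetal force, so v = √(GM / r).
v = √(5.904e+14 / 7.678e+06) m/s ≈ 8769 m/s = 8.769 km/s.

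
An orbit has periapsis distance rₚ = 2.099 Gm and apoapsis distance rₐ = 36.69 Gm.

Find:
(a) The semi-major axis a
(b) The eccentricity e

Convert to SI: rₚ = 2.099 Gm = 2.099e+09 m; rₐ = 36.69 Gm = 3.669e+10 m.
(a) a = (rₚ + rₐ) / 2 = (2.099e+09 + 3.669e+10) / 2 ≈ 1.939e+10 m = 19.39 Gm.
(b) e = (rₐ − rₚ) / (rₐ + rₚ) = (3.669e+10 − 2.099e+09) / (3.669e+10 + 2.099e+09) ≈ 0.8918.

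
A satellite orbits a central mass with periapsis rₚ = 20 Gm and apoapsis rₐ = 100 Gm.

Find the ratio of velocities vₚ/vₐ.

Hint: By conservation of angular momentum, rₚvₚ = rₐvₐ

Convert to SI: rₚ = 20 Gm = 2e+10 m; rₐ = 100 Gm = 1e+11 m.
Conservation of angular momentum gives rₚvₚ = rₐvₐ, so vₚ/vₐ = rₐ/rₚ.
vₚ/vₐ = 1e+11 / 2e+10 ≈ 5.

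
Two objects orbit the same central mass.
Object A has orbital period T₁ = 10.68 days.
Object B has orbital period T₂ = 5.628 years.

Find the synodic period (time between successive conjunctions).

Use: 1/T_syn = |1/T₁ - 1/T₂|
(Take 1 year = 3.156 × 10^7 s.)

Convert to SI: T₁ = 10.68 days = 922752 s; T₂ = 5.628 years = 1.7762e+08 s.
T_syn = |T₁ · T₂ / (T₁ − T₂)|.
T_syn = |922752 · 1.7762e+08 / (922752 − 1.7762e+08)| s ≈ 9.276e+05 s = 10.74 days.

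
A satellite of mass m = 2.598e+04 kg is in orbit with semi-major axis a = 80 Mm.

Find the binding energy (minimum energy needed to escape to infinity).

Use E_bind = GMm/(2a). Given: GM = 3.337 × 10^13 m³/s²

Convert to SI: a = 80 Mm = 8e+07 m.
Total orbital energy is E = −GMm/(2a); binding energy is E_bind = −E = GMm/(2a).
E_bind = 3.337e+13 · 2.598e+04 / (2 · 8e+07) J ≈ 5.418e+09 J = 5.418 GJ.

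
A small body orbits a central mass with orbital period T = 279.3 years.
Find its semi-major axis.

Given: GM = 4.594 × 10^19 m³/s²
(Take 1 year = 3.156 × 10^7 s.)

Convert to SI: T = 279.3 years = 8.81471e+09 s.
Invert Kepler's third law: a = (GM · T² / (4π²))^(1/3).
Substituting T = 8.81471e+09 s and GM = 4.594e+19 m³/s²:
a = (4.594e+19 · (8.81471e+09)² / (4π²))^(1/3) m
a ≈ 4.488e+12 m = 4.488 × 10^12 m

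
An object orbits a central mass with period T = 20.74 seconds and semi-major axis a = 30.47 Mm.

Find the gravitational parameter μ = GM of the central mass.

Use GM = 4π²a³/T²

Convert to SI: a = 30.47 Mm = 3.047e+07 m.
GM = 4π² · a³ / T².
GM = 4π² · (3.047e+07)³ / (20.74)² m³/s² ≈ 2.596e+21 m³/s² = 2.596 × 10^21 m³/s².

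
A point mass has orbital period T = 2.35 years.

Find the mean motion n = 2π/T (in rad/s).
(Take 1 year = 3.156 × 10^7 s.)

Convert to SI: T = 2.35 years = 7.4166e+07 s.
n = 2π / T.
n = 2π / 7.4166e+07 s ≈ 8.472e-08 rad/s.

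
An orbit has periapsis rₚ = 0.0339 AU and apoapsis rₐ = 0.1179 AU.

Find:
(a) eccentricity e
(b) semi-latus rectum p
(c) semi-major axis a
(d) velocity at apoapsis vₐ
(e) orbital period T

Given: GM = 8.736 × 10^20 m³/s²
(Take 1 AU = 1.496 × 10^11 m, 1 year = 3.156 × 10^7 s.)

Convert to SI: rₚ = 0.0339 AU = 5.07144e+09 m; rₐ = 0.1179 AU = 1.76378e+10 m.
(a) e = (rₐ − rₚ)/(rₐ + rₚ) = (1.76378e+10 − 5.07144e+09)/(1.76378e+10 + 5.07144e+09) ≈ 0.5534
(b) From a = (rₚ + rₐ)/2 = 1.13546e+10 m and e = (rₐ − rₚ)/(rₐ + rₚ) = 0.55336, p = a(1 − e²) = 1.13546e+10 · (1 − (0.55336)²) ≈ 7.878e+09 m
(c) a = (rₚ + rₐ)/2 = (5.07144e+09 + 1.76378e+10)/2 ≈ 1.135e+10 m
(d) With a = (rₚ + rₐ)/2 = 1.13546e+10 m, vₐ = √(GM (2/rₐ − 1/a)) = √(8.736e+20 · (2/1.76378e+10 − 1/1.13546e+10)) m/s ≈ 1.487e+05 m/s
(e) With a = (rₚ + rₐ)/2 = 1.13546e+10 m, T = 2π √(a³/GM) = 2π √((1.13546e+10)³/8.736e+20) s ≈ 2.572e+05 s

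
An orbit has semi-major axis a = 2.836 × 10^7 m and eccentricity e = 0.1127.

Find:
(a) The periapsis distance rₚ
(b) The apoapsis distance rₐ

(a) rₚ = a(1 − e) = 2.836e+07 · (1 − 0.1127) = 2.836e+07 · 0.8873 ≈ 2.516e+07 m = 2.516 × 10^7 m.
(b) rₐ = a(1 + e) = 2.836e+07 · (1 + 0.1127) = 2.836e+07 · 1.1127 ≈ 3.156e+07 m = 3.156 × 10^7 m.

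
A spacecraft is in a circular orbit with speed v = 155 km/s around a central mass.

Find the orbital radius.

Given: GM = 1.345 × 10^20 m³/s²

Convert to SI: v = 155 km/s = 155000 m/s.
For a circular orbit, v² = GM / r, so r = GM / v².
r = 1.345e+20 / (155000)² m ≈ 5.598e+09 m = 5.598 Gm.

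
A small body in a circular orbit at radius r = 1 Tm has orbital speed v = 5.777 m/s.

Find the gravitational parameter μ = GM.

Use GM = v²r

Convert to SI: r = 1 Tm = 1e+12 m.
For a circular orbit v² = GM/r, so GM = v² · r.
GM = (5.777)² · 1e+12 m³/s² ≈ 3.337e+13 m³/s² = 3.337 × 10^13 m³/s².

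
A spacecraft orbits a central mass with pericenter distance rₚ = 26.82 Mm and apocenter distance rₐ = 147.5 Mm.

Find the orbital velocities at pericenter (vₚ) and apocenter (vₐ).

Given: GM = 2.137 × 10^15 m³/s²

Convert to SI: rₚ = 26.82 Mm = 2.682e+07 m; rₐ = 147.5 Mm = 1.475e+08 m.
Use the vis-viva equation v² = GM(2/r − 1/a) with a = (rₚ + rₐ)/2 = (2.682e+07 + 1.475e+08)/2 = 8.716e+07 m.
vₚ = √(GM · (2/rₚ − 1/a)) = √(2.137e+15 · (2/2.682e+07 − 1/8.716e+07)) m/s ≈ 1.161e+04 m/s = 11.61 km/s.
vₐ = √(GM · (2/rₐ − 1/a)) = √(2.137e+15 · (2/1.475e+08 − 1/8.716e+07)) m/s ≈ 2111 m/s = 2.111 km/s.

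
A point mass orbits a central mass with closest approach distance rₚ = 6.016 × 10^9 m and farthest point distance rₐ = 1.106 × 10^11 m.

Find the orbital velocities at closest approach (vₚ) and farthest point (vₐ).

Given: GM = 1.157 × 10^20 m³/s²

Use the vis-viva equation v² = GM(2/r − 1/a) with a = (rₚ + rₐ)/2 = (6.016e+09 + 1.106e+11)/2 = 5.8308e+10 m.
vₚ = √(GM · (2/rₚ − 1/a)) = √(1.157e+20 · (2/6.016e+09 − 1/5.8308e+10)) m/s ≈ 1.91e+05 m/s = 191 km/s.
vₐ = √(GM · (2/rₐ − 1/a)) = √(1.157e+20 · (2/1.106e+11 − 1/5.8308e+10)) m/s ≈ 1.039e+04 m/s = 10.39 km/s.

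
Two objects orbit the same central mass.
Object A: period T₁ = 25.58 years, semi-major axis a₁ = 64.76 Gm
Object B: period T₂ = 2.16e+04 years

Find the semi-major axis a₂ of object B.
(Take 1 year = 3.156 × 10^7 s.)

Convert to SI: T₁ = 25.58 years = 8.07305e+08 s; a₁ = 64.76 Gm = 6.476e+10 m; T₂ = 2.16e+04 years = 6.81696e+11 s.
Kepler's third law: (T₁/T₂)² = (a₁/a₂)³ ⇒ a₂ = a₁ · (T₂/T₁)^(2/3).
T₂/T₁ = 6.81696e+11 / 8.07305e+08 = 844.41.
a₂ = 6.476e+10 · (844.41)^(2/3) m ≈ 5.786e+12 m = 5.786 Tm.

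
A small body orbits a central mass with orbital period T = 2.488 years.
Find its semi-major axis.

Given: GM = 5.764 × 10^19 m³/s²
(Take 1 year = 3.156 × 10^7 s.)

Convert to SI: T = 2.488 years = 7.85213e+07 s.
Invert Kepler's third law: a = (GM · T² / (4π²))^(1/3).
Substituting T = 7.85213e+07 s and GM = 5.764e+19 m³/s²:
a = (5.764e+19 · (7.85213e+07)² / (4π²))^(1/3) m
a ≈ 2.08e+11 m = 208 Gm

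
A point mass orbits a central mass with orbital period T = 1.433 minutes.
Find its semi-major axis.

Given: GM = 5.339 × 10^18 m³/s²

Convert to SI: T = 1.433 minutes = 85.98 s.
Invert Kepler's third law: a = (GM · T² / (4π²))^(1/3).
Substituting T = 85.98 s and GM = 5.339e+18 m³/s²:
a = (5.339e+18 · (85.98)² / (4π²))^(1/3) m
a ≈ 9.999e+06 m = 9.999 Mm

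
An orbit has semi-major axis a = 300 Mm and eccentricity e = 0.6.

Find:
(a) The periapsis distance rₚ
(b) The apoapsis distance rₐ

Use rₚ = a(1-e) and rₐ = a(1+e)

Convert to SI: a = 300 Mm = 3e+08 m.
(a) rₚ = a(1 − e) = 3e+08 · (1 − 0.6) = 3e+08 · 0.4 ≈ 1.2e+08 m = 120 Mm.
(b) rₐ = a(1 + e) = 3e+08 · (1 + 0.6) = 3e+08 · 1.6 ≈ 4.8e+08 m = 480 Mm.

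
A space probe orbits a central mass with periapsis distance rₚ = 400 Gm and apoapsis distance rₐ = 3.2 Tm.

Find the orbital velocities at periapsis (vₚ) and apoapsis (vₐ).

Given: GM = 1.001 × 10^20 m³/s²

Convert to SI: rₚ = 400 Gm = 4e+11 m; rₐ = 3.2 Tm = 3.2e+12 m.
Use the vis-viva equation v² = GM(2/r − 1/a) with a = (rₚ + rₐ)/2 = (4e+11 + 3.2e+12)/2 = 1.8e+12 m.
vₚ = √(GM · (2/rₚ − 1/a)) = √(1.001e+20 · (2/4e+11 − 1/1.8e+12)) m/s ≈ 2.109e+04 m/s = 21.09 km/s.
vₐ = √(GM · (2/rₐ − 1/a)) = √(1.001e+20 · (2/3.2e+12 − 1/1.8e+12)) m/s ≈ 2637 m/s = 2.637 km/s.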